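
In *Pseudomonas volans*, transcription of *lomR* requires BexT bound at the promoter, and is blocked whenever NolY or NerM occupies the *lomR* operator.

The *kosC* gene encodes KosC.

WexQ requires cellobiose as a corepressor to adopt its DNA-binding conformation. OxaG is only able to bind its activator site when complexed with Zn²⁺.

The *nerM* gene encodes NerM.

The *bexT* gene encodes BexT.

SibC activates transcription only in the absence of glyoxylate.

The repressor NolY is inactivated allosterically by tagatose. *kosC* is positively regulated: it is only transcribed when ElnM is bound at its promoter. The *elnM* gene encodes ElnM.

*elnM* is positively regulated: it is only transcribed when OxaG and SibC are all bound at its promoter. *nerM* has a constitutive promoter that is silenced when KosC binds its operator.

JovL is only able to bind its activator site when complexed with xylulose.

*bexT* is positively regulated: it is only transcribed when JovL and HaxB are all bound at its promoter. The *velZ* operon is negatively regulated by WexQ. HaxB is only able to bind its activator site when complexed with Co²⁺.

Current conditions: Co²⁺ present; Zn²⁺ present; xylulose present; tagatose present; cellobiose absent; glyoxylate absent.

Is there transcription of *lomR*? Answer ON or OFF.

ON

Tagatose is present, so NolY is inactive.
Zn²⁺ is present, so OxaG is active.
Glyoxylate is absent, so SibC is active.
No repressor is bound and OxaG and SibC are active, so *elnM* is transcribed.
So ElnM is produced and active.
No repressor is bound and ElnM is active, so *kosC* is transcribed.
So KosC is produced and active.
With repressor KosC bound, *nerM* is not transcribed.
So NerM is not produced.
Xylulose is present, so JovL is active.
Co²⁺ is present, so HaxB is active.
No repressor is bound and JovL and HaxB are active, so *bexT* is transcribed.
So BexT is produced and active.
No repressor is bound and BexT is active, so *lomR* is transcribed.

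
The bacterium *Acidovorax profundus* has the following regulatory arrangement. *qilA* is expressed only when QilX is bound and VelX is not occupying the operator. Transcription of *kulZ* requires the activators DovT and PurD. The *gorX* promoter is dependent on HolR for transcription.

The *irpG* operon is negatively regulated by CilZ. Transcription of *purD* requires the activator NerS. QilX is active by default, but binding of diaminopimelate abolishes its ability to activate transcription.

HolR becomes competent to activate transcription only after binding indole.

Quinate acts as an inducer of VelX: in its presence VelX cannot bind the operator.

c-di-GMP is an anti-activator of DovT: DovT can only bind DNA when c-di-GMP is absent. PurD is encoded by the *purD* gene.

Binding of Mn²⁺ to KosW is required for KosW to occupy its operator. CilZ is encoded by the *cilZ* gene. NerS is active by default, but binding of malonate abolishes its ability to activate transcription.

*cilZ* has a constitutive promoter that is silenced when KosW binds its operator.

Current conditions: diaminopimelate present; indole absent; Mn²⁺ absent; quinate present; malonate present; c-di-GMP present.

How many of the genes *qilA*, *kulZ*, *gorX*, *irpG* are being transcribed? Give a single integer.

0

Diaminopimelate is present, so QilX is inactive.
Quinate is present, so VelX is inactive.
Required activator QilX is absent, so *qilA* is not transcribed.
→ *qilA* is OFF.
c-di-GMP is present, so DovT is inactive.
Malonate is present, so NerS is inactive.
Required activator NerS is absent, so *purD* is not transcribed.
So PurD is not produced.
Required activator DovT is absent, so *kulZ* is not transcribed.
→ *kulZ* is OFF.
Indole is absent, so HolR is inactive.
Required activator HolR is absent, so *gorX* is not transcribed.
→ *gorX* is OFF.
Mn²⁺ is absent, so KosW is inactive.
With no repressor bound, *cilZ* is transcribed.
So CilZ is produced and active.
With repressor CilZ bound, *irpG* is not transcribed.
→ *irpG* is OFF.
0 of the 4 genes are transcribed.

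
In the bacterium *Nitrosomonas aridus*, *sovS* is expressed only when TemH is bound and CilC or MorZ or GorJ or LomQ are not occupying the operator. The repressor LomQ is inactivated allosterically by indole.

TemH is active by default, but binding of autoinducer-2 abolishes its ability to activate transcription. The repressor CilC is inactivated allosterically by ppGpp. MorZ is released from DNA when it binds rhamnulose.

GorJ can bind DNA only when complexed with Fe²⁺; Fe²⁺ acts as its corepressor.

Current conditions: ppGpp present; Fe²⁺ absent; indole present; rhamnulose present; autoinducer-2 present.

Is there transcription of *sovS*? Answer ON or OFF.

OFF

ppGpp is present, so CilC is inactive.
Rhamnulose is present, so MorZ is inactive.
Fe²⁺ is absent, so GorJ is inactive.
Indole is present, so LomQ is inactive.
Autoinducer-2 is present, so TemH is inactive.
Required activator TemH is absent, so *sovS* is not transcribed.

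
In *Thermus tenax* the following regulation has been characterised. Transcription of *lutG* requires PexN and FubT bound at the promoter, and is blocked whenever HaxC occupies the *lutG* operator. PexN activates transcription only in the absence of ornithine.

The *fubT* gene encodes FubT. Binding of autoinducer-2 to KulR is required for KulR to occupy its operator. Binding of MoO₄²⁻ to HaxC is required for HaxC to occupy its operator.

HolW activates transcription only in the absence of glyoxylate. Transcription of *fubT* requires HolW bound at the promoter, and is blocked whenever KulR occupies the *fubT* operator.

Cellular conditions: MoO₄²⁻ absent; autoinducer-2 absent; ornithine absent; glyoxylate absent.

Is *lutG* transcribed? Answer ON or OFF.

ON

Ornithine is absent, so PexN is active.
MoO₄²⁻ is absent, so HaxC is inactive.
Autoinducer-2 is absent, so KulR is inactive.
Glyoxylate is absent, so HolW is active.
No repressor is bound and HolW is active, so *fubT* is transcribed.
So FubT is produced and active.
No repressor is bound and PexN and FubT are active, so *lutG* is transcribed.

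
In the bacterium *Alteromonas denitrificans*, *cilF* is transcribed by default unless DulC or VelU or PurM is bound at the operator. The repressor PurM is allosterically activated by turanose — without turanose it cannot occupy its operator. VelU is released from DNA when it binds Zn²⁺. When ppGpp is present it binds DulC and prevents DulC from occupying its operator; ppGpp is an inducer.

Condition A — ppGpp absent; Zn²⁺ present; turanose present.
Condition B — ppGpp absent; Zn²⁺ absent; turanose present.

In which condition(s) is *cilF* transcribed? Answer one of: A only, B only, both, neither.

neither

Condition A:
ppGpp is absent, so DulC is active.
Zn²⁺ is present, so VelU is inactive.
Turanose is present, so PurM is active.
With repressor DulC bound, *cilF* is not transcribed.
→ *cilF* is OFF in A.
Condition B:
ppGpp is absent, so DulC is active.
Zn²⁺ is absent, so VelU is active.
Turanose is present, so PurM is active.
With repressor DulC bound, *cilF* is not transcribed.
→ *cilF* is OFF in B.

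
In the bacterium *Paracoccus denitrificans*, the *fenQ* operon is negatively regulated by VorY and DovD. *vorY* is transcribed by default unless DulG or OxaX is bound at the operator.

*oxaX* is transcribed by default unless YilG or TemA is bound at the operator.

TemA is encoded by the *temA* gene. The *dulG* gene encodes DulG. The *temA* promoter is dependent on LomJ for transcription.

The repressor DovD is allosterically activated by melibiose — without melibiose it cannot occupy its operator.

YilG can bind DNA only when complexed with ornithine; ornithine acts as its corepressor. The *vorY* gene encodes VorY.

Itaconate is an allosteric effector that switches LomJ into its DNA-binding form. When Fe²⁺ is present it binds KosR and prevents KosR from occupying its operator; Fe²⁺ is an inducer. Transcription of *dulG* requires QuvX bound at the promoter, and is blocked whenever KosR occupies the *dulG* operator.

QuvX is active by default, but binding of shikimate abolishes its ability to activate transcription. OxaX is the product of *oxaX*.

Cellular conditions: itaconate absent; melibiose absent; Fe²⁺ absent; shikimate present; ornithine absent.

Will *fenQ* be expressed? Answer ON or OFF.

Shikimate is present, so QuvX is inactive.
Fe²⁺ is absent, so KosR is active.
With repressor KosR bound, *dulG* is not transcribed.
So DulG is not produced.
Ornithine is absent, so YilG is inactive.
Itaconate is absent, so LomJ is inactive.
Required activator LomJ is absent, so *temA* is not transcribed.
So TemA is not produced.
With no repressor bound, *oxaX* is transcribed.
So OxaX is produced and active.
With repressor OxaX bound, *vorY* is not transcribed.
So VorY is not produced.
Melibiose is absent, so DovD is inactive.
With no repressor bound, *fenQ* is transcribed.

ON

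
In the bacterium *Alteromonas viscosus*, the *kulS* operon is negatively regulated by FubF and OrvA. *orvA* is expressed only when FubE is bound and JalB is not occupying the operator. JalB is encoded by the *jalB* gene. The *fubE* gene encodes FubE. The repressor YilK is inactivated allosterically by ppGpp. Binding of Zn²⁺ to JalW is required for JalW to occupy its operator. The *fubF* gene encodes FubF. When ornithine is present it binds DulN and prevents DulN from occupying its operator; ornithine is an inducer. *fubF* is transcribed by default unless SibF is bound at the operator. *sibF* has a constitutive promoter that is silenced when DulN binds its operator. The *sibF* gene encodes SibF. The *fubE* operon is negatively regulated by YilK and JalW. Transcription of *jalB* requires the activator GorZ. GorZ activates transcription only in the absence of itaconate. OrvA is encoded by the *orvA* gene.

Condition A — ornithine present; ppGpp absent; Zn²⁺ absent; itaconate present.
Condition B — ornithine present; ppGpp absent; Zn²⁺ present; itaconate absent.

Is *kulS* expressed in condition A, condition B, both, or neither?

Condition A:
Ornithine is present, so DulN is inactive.
With no repressor bound, *sibF* is transcribed.
So SibF is produced and active.
With repressor SibF bound, *fubF* is not transcribed.
So FubF is not produced.
ppGpp is absent, so YilK is active.
Zn²⁺ is absent, so JalW is inactive.
With repressor YilK bound, *fubE* is not transcribed.
So FubE is not produced.
Itaconate is present, so GorZ is inactive.
Required activator GorZ is absent, so *jalB* is not transcribed.
So JalB is not produced.
Required activator FubE is absent, so *orvA* is not transcribed.
So OrvA is not produced.
With no repressor bound, *kulS* is transcribed.
→ *kulS* is ON in A.
Condition B:
Ornithine is present, so DulN is inactive.
With no repressor bound, *sibF* is transcribed.
So SibF is produced and active.
With repressor SibF bound, *fubF* is not transcribed.
So FubF is not produced.
ppGpp is absent, so YilK is active.
Zn²⁺ is present, so JalW is active.
With repressor YilK bound, *fubE* is not transcribed.
So FubE is not produced.
Itaconate is absent, so GorZ is active.
No repressor is bound and GorZ is active, so *jalB* is transcribed.
So JalB is produced and active.
With repressor JalB bound, *orvA* is not transcribed.
So OrvA is not produced.
With no repressor bound, *kulS* is transcribed.
→ *kulS* is ON in B.

both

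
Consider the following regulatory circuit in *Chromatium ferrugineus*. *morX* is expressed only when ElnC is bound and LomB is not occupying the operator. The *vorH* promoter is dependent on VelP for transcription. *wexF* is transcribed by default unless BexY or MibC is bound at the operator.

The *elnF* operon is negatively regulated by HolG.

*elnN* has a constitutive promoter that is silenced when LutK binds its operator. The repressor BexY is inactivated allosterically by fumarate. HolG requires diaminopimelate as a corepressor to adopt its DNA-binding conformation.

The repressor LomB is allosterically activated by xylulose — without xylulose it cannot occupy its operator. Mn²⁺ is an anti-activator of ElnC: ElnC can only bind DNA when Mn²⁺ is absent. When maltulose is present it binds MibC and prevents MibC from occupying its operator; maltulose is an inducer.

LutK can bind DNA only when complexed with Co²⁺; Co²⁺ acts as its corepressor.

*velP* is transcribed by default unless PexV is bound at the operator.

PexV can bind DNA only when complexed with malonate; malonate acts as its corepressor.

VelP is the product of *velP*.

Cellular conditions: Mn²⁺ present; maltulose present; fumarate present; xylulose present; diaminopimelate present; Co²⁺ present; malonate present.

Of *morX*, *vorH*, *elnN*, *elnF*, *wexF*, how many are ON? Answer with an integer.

1

Mn²⁺ is present, so ElnC is inactive.
Xylulose is present, so LomB is active.
With repressor LomB bound, *morX* is not transcribed.
→ *morX* is OFF.
Malonate is present, so PexV is active.
With repressor PexV bound, *velP* is not transcribed.
So VelP is not produced.
Required activator VelP is absent, so *vorH* is not transcribed.
→ *vorH* is OFF.
Co²⁺ is present, so LutK is active.
With repressor LutK bound, *elnN* is not transcribed.
→ *elnN* is OFF.
Diaminopimelate is present, so HolG is active.
With repressor HolG bound, *elnF* is not transcribed.
→ *elnF* is OFF.
Fumarate is present, so BexY is inactive.
Maltulose is present, so MibC is inactive.
With no repressor bound, *wexF* is transcribed.
→ *wexF* is ON.
1 of the 5 genes is transcribed.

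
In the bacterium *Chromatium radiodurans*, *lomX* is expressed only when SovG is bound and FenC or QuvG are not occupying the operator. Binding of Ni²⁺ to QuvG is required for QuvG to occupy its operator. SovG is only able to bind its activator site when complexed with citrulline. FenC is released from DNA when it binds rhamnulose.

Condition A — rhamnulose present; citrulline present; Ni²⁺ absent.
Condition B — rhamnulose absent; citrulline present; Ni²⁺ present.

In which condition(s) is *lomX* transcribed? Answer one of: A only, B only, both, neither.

A only

Condition A:
Rhamnulose is present, so FenC is inactive.
Citrulline is present, so SovG is active.
Ni²⁺ is absent, so QuvG is inactive.
No repressor is bound and SovG is active, so *lomX* is transcribed.
→ *lomX* is ON in A.
Condition B:
Rhamnulose is absent, so FenC is active.
Citrulline is present, so SovG is active.
Ni²⁺ is present, so QuvG is active.
With repressor FenC bound, *lomX* is not transcribed.
→ *lomX* is OFF in B.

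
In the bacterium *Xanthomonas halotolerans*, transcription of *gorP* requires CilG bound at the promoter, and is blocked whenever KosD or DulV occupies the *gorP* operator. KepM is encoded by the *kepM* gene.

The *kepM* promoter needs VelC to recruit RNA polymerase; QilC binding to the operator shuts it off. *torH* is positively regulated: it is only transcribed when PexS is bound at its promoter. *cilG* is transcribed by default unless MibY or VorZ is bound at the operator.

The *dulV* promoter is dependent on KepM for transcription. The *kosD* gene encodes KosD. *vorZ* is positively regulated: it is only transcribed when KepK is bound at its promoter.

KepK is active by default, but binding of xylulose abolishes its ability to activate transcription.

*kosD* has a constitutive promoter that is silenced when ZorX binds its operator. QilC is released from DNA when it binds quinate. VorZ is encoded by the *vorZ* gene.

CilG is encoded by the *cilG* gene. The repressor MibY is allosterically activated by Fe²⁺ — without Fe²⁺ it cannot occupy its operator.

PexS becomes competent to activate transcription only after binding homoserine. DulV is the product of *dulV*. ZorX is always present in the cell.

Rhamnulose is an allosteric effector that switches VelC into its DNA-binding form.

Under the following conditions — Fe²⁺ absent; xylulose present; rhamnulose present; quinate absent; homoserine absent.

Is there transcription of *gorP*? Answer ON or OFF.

ON

Fe²⁺ is absent, so MibY is inactive.
Xylulose is present, so KepK is inactive.
Required activator KepK is absent, so *vorZ* is not transcribed.
So VorZ is not produced.
With no repressor bound, *cilG* is transcribed.
So CilG is produced and active.
ZorX is produced constitutively and is active.
With repressor ZorX bound, *kosD* is not transcribed.
So KosD is not produced.
Quinate is absent, so QilC is active.
Rhamnulose is present, so VelC is active.
With repressor QilC bound, *kepM* is not transcribed.
So KepM is not produced.
Required activator KepM is absent, so *dulV* is not transcribed.
So DulV is not produced.
No repressor is bound and CilG is active, so *gorP* is transcribed.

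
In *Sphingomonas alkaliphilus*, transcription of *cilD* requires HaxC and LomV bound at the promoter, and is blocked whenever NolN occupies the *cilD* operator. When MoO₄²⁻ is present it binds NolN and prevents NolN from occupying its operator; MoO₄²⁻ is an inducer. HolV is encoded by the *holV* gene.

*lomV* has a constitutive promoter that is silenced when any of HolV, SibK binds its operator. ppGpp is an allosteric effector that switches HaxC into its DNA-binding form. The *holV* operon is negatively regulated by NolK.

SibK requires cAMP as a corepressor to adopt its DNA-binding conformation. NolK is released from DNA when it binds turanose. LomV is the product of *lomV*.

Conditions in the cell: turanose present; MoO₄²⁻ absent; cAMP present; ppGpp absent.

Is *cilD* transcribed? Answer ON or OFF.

ppGpp is absent, so HaxC is inactive.
MoO₄²⁻ is absent, so NolN is active.
Turanose is present, so NolK is inactive.
With no repressor bound, *holV* is transcribed.
So HolV is produced and active.
cAMP is present, so SibK is active.
With repressor HolV bound, *lomV* is not transcribed.
So LomV is not produced.
With repressor NolN bound, *cilD* is not transcribed.

OFF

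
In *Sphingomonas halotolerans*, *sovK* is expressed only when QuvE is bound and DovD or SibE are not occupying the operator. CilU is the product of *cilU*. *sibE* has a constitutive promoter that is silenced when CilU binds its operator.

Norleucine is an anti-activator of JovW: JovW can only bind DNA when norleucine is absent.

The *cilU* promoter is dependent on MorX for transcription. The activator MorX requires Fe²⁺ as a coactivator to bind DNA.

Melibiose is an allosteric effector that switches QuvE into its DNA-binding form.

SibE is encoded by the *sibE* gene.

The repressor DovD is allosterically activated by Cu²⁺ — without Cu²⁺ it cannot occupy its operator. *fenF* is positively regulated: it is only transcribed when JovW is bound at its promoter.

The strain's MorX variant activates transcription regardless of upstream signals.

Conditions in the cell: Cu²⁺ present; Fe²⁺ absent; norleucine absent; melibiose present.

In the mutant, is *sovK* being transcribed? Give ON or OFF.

Melibiose is present, so QuvE is active.
Cu²⁺ is present, so DovD is active.
MorX is constitutively active in this strain.
No repressor is bound and MorX is active, so *cilU* is transcribed.
So CilU is produced and active.
With repressor CilU bound, *sibE* is not transcribed.
So SibE is not produced.
With repressor DovD bound, *sovK* is not transcribed.

OFF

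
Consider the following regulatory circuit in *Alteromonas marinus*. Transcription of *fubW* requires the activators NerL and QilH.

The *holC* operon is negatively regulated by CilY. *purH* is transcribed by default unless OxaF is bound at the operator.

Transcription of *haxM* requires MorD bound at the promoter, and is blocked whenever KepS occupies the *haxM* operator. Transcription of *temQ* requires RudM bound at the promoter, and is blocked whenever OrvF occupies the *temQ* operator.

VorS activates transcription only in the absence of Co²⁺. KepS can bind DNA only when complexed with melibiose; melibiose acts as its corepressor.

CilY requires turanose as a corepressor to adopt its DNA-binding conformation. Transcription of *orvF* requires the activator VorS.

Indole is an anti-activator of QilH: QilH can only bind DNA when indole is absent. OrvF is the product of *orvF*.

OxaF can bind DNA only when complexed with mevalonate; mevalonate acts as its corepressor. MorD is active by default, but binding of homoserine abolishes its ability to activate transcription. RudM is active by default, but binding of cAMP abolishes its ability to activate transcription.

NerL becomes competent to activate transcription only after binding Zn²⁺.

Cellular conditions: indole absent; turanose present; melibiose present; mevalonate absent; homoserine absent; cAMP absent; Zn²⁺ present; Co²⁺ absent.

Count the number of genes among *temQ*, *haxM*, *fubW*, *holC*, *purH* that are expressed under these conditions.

2

cAMP is absent, so RudM is active.
Co²⁺ is absent, so VorS is active.
No repressor is bound and VorS is active, so *orvF* is transcribed.
So OrvF is produced and active.
With repressor OrvF bound, *temQ* is not transcribed.
→ *temQ* is OFF.
Homoserine is absent, so MorD is active.
Melibiose is present, so KepS is active.
With repressor KepS bound, *haxM* is not transcribed.
→ *haxM* is OFF.
Zn²⁺ is present, so NerL is active.
Indole is absent, so QilH is active.
No repressor is bound and NerL and QilH are active, so *fubW* is transcribed.
→ *fubW* is ON.
Turanose is present, so CilY is active.
With repressor CilY bound, *holC* is not transcribed.
→ *holC* is OFF.
Mevalonate is absent, so OxaF is inactive.
With no repressor bound, *purH* is transcribed.
→ *purH* is ON.
2 of the 5 genes are transcribed.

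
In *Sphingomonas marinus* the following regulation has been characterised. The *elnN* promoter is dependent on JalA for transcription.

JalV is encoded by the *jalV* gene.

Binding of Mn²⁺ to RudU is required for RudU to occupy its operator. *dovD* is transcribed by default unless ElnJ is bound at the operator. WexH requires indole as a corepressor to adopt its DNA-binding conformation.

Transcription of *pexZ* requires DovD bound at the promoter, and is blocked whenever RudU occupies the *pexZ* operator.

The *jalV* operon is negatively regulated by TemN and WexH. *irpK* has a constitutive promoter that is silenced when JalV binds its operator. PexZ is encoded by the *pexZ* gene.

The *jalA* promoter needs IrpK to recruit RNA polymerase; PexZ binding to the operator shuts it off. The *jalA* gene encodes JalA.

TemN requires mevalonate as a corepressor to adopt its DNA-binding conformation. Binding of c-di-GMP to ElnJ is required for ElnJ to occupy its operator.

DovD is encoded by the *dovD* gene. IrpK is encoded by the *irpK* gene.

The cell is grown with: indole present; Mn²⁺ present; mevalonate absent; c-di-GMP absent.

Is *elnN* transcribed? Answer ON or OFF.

c-di-GMP is absent, so ElnJ is inactive.
With no repressor bound, *dovD* is transcribed.
So DovD is produced and active.
Mn²⁺ is present, so RudU is active.
With repressor RudU bound, *pexZ* is not transcribed.
So PexZ is not produced.
Mevalonate is absent, so TemN is inactive.
Indole is present, so WexH is active.
With repressor WexH bound, *jalV* is not transcribed.
So JalV is not produced.
With no repressor bound, *irpK* is transcribed.
So IrpK is produced and active.
No repressor is bound and IrpK is active, so *jalA* is transcribed.
So JalA is produced and active.
No repressor is bound and JalA is active, so *elnN* is transcribed.

ON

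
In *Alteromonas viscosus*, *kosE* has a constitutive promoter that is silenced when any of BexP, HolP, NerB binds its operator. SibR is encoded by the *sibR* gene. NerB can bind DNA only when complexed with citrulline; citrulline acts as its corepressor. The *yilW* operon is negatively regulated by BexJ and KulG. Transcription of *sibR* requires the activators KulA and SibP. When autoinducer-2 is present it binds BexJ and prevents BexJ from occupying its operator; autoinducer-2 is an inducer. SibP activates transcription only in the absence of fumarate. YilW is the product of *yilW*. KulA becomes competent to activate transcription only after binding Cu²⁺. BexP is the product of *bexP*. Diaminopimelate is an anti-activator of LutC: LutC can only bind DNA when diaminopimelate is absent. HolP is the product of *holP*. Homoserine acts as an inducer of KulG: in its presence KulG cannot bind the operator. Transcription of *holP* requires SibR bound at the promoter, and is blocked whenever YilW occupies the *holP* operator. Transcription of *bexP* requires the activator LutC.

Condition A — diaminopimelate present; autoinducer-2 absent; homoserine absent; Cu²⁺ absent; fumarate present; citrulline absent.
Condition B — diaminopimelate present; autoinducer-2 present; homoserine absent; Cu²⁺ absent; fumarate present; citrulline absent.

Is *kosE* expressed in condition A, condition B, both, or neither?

both

Condition A:
Diaminopimelate is present, so LutC is inactive.
Required activator LutC is absent, so *bexP* is not transcribed.
So BexP is not produced.
Autoinducer-2 is absent, so BexJ is active.
Homoserine is absent, so KulG is active.
With repressor BexJ bound, *yilW* is not transcribed.
So YilW is not produced.
Cu²⁺ is absent, so KulA is inactive.
Fumarate is present, so SibP is inactive.
Required activator KulA is absent, so *sibR* is not transcribed.
So SibR is not produced.
Required activator SibR is absent, so *holP* is not transcribed.
So HolP is not produced.
Citrulline is absent, so NerB is inactive.
With no repressor bound, *kosE* is transcribed.
→ *kosE* is ON in A.
Condition B:
Diaminopimelate is present, so LutC is inactive.
Required activator LutC is absent, so *bexP* is not transcribed.
So BexP is not produced.
Autoinducer-2 is present, so BexJ is inactive.
Homoserine is absent, so KulG is active.
With repressor KulG bound, *yilW* is not transcribed.
So YilW is not produced.
Cu²⁺ is absent, so KulA is inactive.
Fumarate is present, so SibP is inactive.
Required activator KulA is absent, so *sibR* is not transcribed.
So SibR is not produced.
Required activator SibR is absent, so *holP* is not transcribed.
So HolP is not produced.
Citrulline is absent, so NerB is inactive.
With no repressor bound, *kosE* is transcribed.
→ *kosE* is ON in B.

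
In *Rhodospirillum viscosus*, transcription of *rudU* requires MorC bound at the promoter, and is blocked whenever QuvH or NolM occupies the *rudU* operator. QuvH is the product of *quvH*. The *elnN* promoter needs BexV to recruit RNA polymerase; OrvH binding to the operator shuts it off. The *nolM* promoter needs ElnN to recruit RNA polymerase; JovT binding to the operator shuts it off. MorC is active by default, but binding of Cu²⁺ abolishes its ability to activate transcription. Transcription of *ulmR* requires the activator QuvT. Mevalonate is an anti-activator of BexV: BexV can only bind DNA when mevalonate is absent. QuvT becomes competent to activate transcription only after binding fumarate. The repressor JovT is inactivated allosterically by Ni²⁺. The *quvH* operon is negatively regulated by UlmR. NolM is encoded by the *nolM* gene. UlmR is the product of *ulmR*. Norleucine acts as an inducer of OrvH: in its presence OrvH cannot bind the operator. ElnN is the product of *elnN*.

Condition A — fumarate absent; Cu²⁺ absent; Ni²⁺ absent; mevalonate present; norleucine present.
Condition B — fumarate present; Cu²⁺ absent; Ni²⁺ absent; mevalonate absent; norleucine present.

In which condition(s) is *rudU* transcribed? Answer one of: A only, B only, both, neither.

B only

Condition A:
Fumarate is absent, so QuvT is inactive.
Required activator QuvT is absent, so *ulmR* is not transcribed.
So UlmR is not produced.
With no repressor bound, *quvH* is transcribed.
So QuvH is produced and active.
Cu²⁺ is absent, so MorC is active.
Ni²⁺ is absent, so JovT is active.
Mevalonate is present, so BexV is inactive.
Norleucine is present, so OrvH is inactive.
Required activator BexV is absent, so *elnN* is not transcribed.
So ElnN is not produced.
With repressor JovT bound, *nolM* is not transcribed.
So NolM is not produced.
With repressor QuvH bound, *rudU* is not transcribed.
→ *rudU* is OFF in A.
Condition B:
Fumarate is present, so QuvT is active.
No repressor is bound and QuvT is active, so *ulmR* is transcribed.
So UlmR is produced and active.
With repressor UlmR bound, *quvH* is not transcribed.
So QuvH is not produced.
Cu²⁺ is absent, so MorC is active.
Ni²⁺ is absent, so JovT is active.
Mevalonate is absent, so BexV is active.
Norleucine is present, so OrvH is inactive.
No repressor is bound and BexV is active, so *elnN* is transcribed.
So ElnN is produced and active.
With repressor JovT bound, *nolM* is not transcribed.
So NolM is not produced.
No repressor is bound and MorC is active, so *rudU* is transcribed.
→ *rudU* is ON in B.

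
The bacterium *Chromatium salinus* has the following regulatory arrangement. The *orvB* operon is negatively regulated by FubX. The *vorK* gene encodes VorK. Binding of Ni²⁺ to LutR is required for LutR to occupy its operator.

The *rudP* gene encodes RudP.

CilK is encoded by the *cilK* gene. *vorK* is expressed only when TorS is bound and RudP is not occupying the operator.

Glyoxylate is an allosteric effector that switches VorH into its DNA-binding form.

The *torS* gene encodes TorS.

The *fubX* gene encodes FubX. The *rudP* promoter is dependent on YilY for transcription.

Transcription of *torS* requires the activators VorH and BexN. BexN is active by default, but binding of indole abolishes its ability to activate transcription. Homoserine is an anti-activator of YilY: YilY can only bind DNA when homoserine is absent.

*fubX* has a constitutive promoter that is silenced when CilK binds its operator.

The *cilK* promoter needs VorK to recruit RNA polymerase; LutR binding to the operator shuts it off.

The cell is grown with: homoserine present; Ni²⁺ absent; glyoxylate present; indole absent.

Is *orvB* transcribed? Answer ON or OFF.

Homoserine is present, so YilY is inactive.
Required activator YilY is absent, so *rudP* is not transcribed.
So RudP is not produced.
Glyoxylate is present, so VorH is active.
Indole is absent, so BexN is active.
No repressor is bound and VorH and BexN are active, so *torS* is transcribed.
So TorS is produced and active.
No repressor is bound and TorS is active, so *vorK* is transcribed.
So VorK is produced and active.
Ni²⁺ is absent, so LutR is inactive.
No repressor is bound and VorK is active, so *cilK* is transcribed.
So CilK is produced and active.
With repressor CilK bound, *fubX* is not transcribed.
So FubX is not produced.
With no repressor bound, *orvB* is transcribed.

ON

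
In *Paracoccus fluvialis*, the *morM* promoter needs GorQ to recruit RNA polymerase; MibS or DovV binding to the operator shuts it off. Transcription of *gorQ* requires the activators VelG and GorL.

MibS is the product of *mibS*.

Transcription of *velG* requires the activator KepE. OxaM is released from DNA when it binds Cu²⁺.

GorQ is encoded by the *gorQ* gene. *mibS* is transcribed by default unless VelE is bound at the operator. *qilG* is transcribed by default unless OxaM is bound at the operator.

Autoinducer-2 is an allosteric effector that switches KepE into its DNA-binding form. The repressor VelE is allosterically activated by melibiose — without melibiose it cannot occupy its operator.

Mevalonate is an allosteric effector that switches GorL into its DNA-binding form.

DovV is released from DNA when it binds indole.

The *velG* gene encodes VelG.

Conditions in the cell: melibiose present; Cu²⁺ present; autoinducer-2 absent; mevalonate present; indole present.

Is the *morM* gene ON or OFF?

Melibiose is present, so VelE is active.
With repressor VelE bound, *mibS* is not transcribed.
So MibS is not produced.
Indole is present, so DovV is inactive.
Autoinducer-2 is absent, so KepE is inactive.
Required activator KepE is absent, so *velG* is not transcribed.
So VelG is not produced.
Mevalonate is present, so GorL is active.
Required activator VelG is absent, so *gorQ* is not transcribed.
So GorQ is not produced.
Required activator GorQ is absent, so *morM* is not transcribed.

OFF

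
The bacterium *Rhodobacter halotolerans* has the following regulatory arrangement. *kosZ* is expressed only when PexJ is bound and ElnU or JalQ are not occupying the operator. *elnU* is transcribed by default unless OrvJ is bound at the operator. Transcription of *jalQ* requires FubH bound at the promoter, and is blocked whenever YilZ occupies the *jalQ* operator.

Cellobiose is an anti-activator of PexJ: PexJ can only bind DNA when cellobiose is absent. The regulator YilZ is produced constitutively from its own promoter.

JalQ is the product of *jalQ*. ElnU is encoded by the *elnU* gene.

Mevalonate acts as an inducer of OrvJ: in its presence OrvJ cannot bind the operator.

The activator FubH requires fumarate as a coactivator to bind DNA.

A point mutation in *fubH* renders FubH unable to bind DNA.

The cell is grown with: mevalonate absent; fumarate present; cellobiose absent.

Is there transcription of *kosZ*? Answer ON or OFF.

Cellobiose is absent, so PexJ is active.
Mevalonate is absent, so OrvJ is active.
With repressor OrvJ bound, *elnU* is not transcribed.
So ElnU is not produced.
FubH is non-functional in this strain, so it has no effect.
YilZ is produced constitutively and is active.
With repressor YilZ bound, *jalQ* is not transcribed.
So JalQ is not produced.
No repressor is bound and PexJ is active, so *kosZ* is transcribed.

ON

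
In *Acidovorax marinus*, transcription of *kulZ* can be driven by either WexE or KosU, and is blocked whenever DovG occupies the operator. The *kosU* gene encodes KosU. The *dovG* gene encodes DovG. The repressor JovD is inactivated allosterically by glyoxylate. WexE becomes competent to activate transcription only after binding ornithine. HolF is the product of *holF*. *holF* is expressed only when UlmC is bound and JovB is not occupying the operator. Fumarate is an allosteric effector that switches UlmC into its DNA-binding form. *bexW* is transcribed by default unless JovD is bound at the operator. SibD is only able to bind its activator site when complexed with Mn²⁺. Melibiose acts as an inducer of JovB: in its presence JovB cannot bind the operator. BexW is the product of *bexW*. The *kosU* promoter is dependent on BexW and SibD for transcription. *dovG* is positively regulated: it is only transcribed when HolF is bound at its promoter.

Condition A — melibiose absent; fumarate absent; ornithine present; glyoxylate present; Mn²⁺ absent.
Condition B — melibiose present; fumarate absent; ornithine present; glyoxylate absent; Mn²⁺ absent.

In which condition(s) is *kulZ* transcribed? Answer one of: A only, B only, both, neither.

both

Condition A:
Melibiose is absent, so JovB is active.
Fumarate is absent, so UlmC is inactive.
With repressor JovB bound, *holF* is not transcribed.
So HolF is not produced.
Required activator HolF is absent, so *dovG* is not transcribed.
So DovG is not produced.
Ornithine is present, so WexE is active.
Glyoxylate is present, so JovD is inactive.
With no repressor bound, *bexW* is transcribed.
So BexW is produced and active.
Mn²⁺ is absent, so SibD is inactive.
Required activator SibD is absent, so *kosU* is not transcribed.
So KosU is not produced.
Activator WexE is present, so *kulZ* is transcribed.
→ *kulZ* is ON in A.
Condition B:
Melibiose is present, so JovB is inactive.
Fumarate is absent, so UlmC is inactive.
Required activator UlmC is absent, so *holF* is not transcribed.
So HolF is not produced.
Required activator HolF is absent, so *dovG* is not transcribed.
So DovG is not produced.
Ornithine is present, so WexE is active.
Glyoxylate is absent, so JovD is active.
With repressor JovD bound, *bexW* is not transcribed.
So BexW is not produced.
Mn²⁺ is absent, so SibD is inactive.
Required activator BexW is absent, so *kosU* is not transcribed.
So KosU is not produced.
Activator WexE is present, so *kulZ* is transcribed.
→ *kulZ* is ON in B.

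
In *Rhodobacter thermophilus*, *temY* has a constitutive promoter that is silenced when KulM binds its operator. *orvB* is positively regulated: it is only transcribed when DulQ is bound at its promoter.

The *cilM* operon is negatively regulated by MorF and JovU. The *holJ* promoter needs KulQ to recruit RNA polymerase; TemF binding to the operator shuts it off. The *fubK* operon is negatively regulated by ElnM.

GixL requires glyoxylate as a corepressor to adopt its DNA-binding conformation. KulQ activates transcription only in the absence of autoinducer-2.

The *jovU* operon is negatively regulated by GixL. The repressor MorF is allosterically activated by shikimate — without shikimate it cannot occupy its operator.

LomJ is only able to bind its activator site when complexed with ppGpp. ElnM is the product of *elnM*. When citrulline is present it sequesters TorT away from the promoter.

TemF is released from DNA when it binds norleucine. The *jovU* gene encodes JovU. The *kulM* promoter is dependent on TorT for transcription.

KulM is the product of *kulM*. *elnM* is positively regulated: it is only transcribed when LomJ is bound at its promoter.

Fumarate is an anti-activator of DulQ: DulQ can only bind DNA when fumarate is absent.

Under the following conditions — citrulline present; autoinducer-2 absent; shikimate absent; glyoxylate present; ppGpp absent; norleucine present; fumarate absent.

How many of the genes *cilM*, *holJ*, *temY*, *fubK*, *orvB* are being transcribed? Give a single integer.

5

Shikimate is absent, so MorF is inactive.
Glyoxylate is present, so GixL is active.
With repressor GixL bound, *jovU* is not transcribed.
So JovU is not produced.
With no repressor bound, *cilM* is transcribed.
→ *cilM* is ON.
Autoinducer-2 is absent, so KulQ is active.
Norleucine is present, so TemF is inactive.
No repressor is bound and KulQ is active, so *holJ* is transcribed.
→ *holJ* is ON.
Citrulline is present, so TorT is inactive.
Required activator TorT is absent, so *kulM* is not transcribed.
So KulM is not produced.
With no repressor bound, *temY* is transcribed.
→ *temY* is ON.
ppGpp is absent, so LomJ is inactive.
Required activator LomJ is absent, so *elnM* is not transcribed.
So ElnM is not produced.
With no repressor bound, *fubK* is transcribed.
→ *fubK* is ON.
Fumarate is absent, so DulQ is active.
No repressor is bound and DulQ is active, so *orvB* is transcribed.
→ *orvB* is ON.
5 of the 5 genes are transcribed.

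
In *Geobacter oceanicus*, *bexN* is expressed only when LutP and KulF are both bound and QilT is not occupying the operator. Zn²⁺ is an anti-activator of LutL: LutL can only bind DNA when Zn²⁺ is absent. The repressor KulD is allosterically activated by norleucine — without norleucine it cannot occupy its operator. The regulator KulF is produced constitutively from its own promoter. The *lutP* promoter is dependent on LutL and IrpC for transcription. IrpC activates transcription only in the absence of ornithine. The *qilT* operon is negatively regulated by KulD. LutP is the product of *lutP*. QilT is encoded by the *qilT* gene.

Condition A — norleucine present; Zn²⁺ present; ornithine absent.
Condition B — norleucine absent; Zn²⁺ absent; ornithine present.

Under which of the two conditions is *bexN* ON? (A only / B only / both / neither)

Condition A:
Norleucine is present, so KulD is active.
With repressor KulD bound, *qilT* is not transcribed.
So QilT is not produced.
Zn²⁺ is present, so LutL is inactive.
Ornithine is absent, so IrpC is active.
Required activator LutL is absent, so *lutP* is not transcribed.
So LutP is not produced.
KulF is produced constitutively and is active.
Required activator LutP is absent, so *bexN* is not transcribed.
→ *bexN* is OFF in A.
Condition B:
Norleucine is absent, so KulD is inactive.
With no repressor bound, *qilT* is transcribed.
So QilT is produced and active.
Zn²⁺ is absent, so LutL is active.
Ornithine is present, so IrpC is inactive.
Required activator IrpC is absent, so *lutP* is not transcribed.
So LutP is not produced.
KulF is produced constitutively and is active.
With repressor QilT bound, *bexN* is not transcribed.
→ *bexN* is OFF in B.

neither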